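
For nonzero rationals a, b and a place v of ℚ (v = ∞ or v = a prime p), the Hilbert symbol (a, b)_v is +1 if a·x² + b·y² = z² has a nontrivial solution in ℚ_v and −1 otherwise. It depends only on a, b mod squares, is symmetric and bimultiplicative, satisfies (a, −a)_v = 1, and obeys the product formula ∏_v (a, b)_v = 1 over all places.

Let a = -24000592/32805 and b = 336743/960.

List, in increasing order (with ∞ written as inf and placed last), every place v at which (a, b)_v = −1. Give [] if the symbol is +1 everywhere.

[5, 23]

(a, b) ≡ (-1265, 345) mod (ℚ^×)²; places V = {2, 3, 5, 7, 11, 23, ∞}.
(a,b)_5: α=-1, u≡3; β=-1, v≡4 (mod 5); (3|5)=-1, (4|5)=+1; sign (−1)^0·-1^-1·+1^-1 = -1.
(a,b)_2: α=4, β=-6; u≡7, v≡1 (mod 8); ε(u)ε(v)=1·0, αω(v)=4·0, βω(u)=-6·0; sum ≡ 0  ⇒  +1.
(a,b)_7: α=2, u≡1; β=0, v≡1 (mod 7); (1|7)=+1, (1|7)=+1; sign (−1)^0·+1^0·+1^2 = +1.
(a,b)_23: α=1, u≡14; β=1, v≡17 (mod 23); (14|23)=-1, (17|23)=-1; sign (−1)^1·-1^1·-1^1 = -1.
(a,b)_11: α=3, u≡10; β=4, v≡4 (mod 11); (10|11)=-1, (4|11)=+1; sign (−1)^0·-1^4·+1^3 = +1.
(a,b)_3: α=-8, u≡1; β=-1, v≡1 (mod 3); (1|3)=+1, (1|3)=+1; sign (−1)^0·+1^-1·+1^-8 = +1.
(a,b)_∞: sgn(-1265)=−, sgn(345)=+, so +1.
|Ram(-1265, 345)| = 2, even; anisotropic at {5, 23}.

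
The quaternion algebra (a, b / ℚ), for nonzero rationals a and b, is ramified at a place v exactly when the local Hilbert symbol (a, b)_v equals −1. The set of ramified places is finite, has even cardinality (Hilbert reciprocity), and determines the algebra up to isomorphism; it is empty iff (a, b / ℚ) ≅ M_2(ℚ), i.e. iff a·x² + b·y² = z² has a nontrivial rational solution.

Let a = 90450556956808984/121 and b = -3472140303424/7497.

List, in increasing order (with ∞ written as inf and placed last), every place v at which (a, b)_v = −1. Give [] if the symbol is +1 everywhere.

[2, 41]

(a, b) ≡ (416806, -17) mod (ℚ^×)²; places V = {2, 3, 7, 11, 13, 17, 19, 23, 41, ∞}.
(a,b)_11: α=-2, u≡1; β=0, v≡9 (mod 11); (1|11)=+1, (9|11)=+1; sign (−1)^0·+1^0·+1^-2 = +1.
(a,b)_3: α=0, u≡1; β=-2, v≡1 (mod 3); (1|3)=+1, (1|3)=+1; sign (−1)^0·+1^-2·+1^0 = +1.
(a,b)_7: α=0, u≡6; β=-2, v≡2 (mod 7); (6|7)=-1, (2|7)=+1; sign (−1)^0·-1^-2·+1^0 = +1.
(a,b)_17: α=1, u≡9; β=-1, v≡4 (mod 17); (9|17)=+1, (4|17)=+1; sign (−1)^0·+1^-1·+1^1 = +1.
(a,b)_13: α=3, u≡10; β=2, v≡1 (mod 13); (10|13)=+1, (1|13)=+1; sign (−1)^0·+1^2·+1^3 = +1.
(a,b)_∞: sgn(416806)=+, sgn(-17)=−, so +1.
(a,b)_2: α=3, β=6; u≡3, v≡7 (mod 8); ε(u)ε(v)=1·1, αω(v)=3·0, βω(u)=6·1; sum ≡ 1  ⇒  -1.
(a,b)_41: α=3, u≡25; β=2, v≡12 (mod 41); (25|41)=+1, (12|41)=-1; sign (−1)^0·+1^2·-1^3 = -1.
(a,b)_23: α=3, u≡19; β=2, v≡8 (mod 23); (19|23)=-1, (8|23)=+1; sign (−1)^0·-1^2·+1^3 = +1.
(a,b)_19: α=2, u≡3; β=2, v≡14 (mod 19); (3|19)=-1, (14|19)=-1; sign (−1)^0·-1^2·-1^2 = +1.
|Ram(416806, -17)| = 2, even; anisotropic at {2, 41}.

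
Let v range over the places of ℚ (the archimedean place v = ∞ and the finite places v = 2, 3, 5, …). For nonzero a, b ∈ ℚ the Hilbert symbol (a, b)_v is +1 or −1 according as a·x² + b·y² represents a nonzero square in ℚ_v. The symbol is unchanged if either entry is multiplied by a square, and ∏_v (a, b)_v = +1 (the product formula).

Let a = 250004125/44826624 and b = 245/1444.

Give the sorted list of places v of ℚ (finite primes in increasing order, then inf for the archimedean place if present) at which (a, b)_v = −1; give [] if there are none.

Mod squares: a ≡ 1615, b ≡ 5. Check v ∈ {∞, 2, 3, 5, 7, 17, 19}.
v=19: a=19^-1·(≡6), b=19^-2·(≡9) mod 19; (6|19)=+1, (9|19)=+1; (−1)^{-1·-2·9}·(+1)^-2·(+1)^-1 = +1.
v=∞: 1615 > 0 and 5 > 0  ⇒  (a,b)_∞ = +1.
v=7: a=7^6·(≡6), b=7^2·(≡6) mod 7; (6|7)=-1, (6|7)=-1; (−1)^{6·2·3}·(-1)^2·(-1)^6 = +1.
v=17: a=17^1·(≡5), b=17^0·(≡10) mod 17; (5|17)=-1, (10|17)=-1; (−1)^{1·0·8}·(-1)^0·(-1)^1 = -1.
v=2: v_2(a)=-18, v_2(b)=-2; units ≡ 7, 5 (mod 8); ε·ε+αω+βω = 1·0+-18·1+-2·0 ≡ 0  ⇒  (a,b)_2 = +1.
v=5: a=5^3·(≡2), b=5^1·(≡1) mod 5; (2|5)=-1, (1|5)=+1; (−1)^{3·1·2}·(-1)^1·(+1)^3 = -1.
v=3: a=3^-2·(≡1), b=3^0·(≡2) mod 3; (1|3)=+1, (2|3)=-1; (−1)^{-2·0·1}·(+1)^0·(-1)^-2 = +1.
|Ram(1615, 5)| = 2, even; anisotropic at {5, 17}.

[5, 17]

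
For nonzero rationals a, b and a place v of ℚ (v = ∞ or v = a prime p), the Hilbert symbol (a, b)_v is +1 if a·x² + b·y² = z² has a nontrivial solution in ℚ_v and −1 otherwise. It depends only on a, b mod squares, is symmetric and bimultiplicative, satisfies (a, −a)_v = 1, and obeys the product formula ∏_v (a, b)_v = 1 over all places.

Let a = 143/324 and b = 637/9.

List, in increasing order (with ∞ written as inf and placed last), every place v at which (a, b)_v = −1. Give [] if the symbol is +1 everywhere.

(a, b) ≡ (143, 13) mod (ℚ^×)²; places V = {2, 3, 7, 11, 13, ∞}.
(a,b)_∞: sgn(143)=+, sgn(13)=+, so +1.
(a,b)_11: α=1, u≡7; β=0, v≡6 (mod 11); (7|11)=-1, (6|11)=-1; sign (−1)^0·-1^0·-1^1 = -1.
(a,b)_7: α=0, u≡5; β=2, v≡3 (mod 7); (5|7)=-1, (3|7)=-1; sign (−1)^0·-1^2·-1^0 = +1.
(a,b)_3: α=-4, u≡2; β=-2, v≡1 (mod 3); (2|3)=-1, (1|3)=+1; sign (−1)^0·-1^-2·+1^-4 = +1.
(a,b)_2: α=-2, β=0; u≡7, v≡5 (mod 8); ε(u)ε(v)=1·0, αω(v)=-2·1, βω(u)=0·0; sum ≡ 0  ⇒  +1.
(a,b)_13: α=1, u≡2; β=1, v≡4 (mod 13); (2|13)=-1, (4|13)=+1; sign (−1)^0·-1^1·+1^1 = -1.
Ram(143, 13) = {11, 13}; no ℚ_11-point on the conic.

[11, 13]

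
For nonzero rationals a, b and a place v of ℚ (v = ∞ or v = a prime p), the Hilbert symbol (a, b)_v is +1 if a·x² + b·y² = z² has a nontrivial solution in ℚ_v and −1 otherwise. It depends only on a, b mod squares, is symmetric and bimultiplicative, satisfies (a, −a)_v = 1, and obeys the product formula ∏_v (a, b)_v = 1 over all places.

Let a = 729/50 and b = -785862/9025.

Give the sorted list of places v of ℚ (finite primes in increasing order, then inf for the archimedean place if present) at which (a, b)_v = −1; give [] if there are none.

Mod squares: a ≡ 2, b ≡ -22. Check v ∈ {∞, 2, 3, 5, 7, 11, 19}.
v=5: a=5^-2·(≡2), b=5^-2·(≡3) mod 5; (2|5)=-1, (3|5)=-1; (−1)^{-2·-2·2}·(-1)^-2·(-1)^-2 = +1.
v=∞: 2 > 0 and -22 < 0  ⇒  (a,b)_∞ = +1.
v=11: a=11^0·(≡6), b=11^1·(≡5) mod 11; (6|11)=-1, (5|11)=+1; (−1)^{0·1·5}·(-1)^1·(+1)^0 = -1.
v=7: a=7^0·(≡1), b=7^2·(≡3) mod 7; (1|7)=+1, (3|7)=-1; (−1)^{0·2·3}·(+1)^2·(-1)^0 = +1.
v=2: v_2(a)=-1, v_2(b)=1; units ≡ 1, 5 (mod 8); ε·ε+αω+βω = 0·0+-1·1+1·0 ≡ 1  ⇒  (a,b)_2 = -1.
v=3: a=3^6·(≡2), b=3^6·(≡2) mod 3; (2|3)=-1, (2|3)=-1; (−1)^{6·6·1}·(-1)^6·(-1)^6 = +1.
v=19: a=19^0·(≡18), b=19^-2·(≡9) mod 19; (18|19)=-1, (9|19)=+1; (−1)^{0·-2·9}·(-1)^-2·(+1)^0 = +1.
|Ram(2, -22)| = 2, even; anisotropic at {2, 11}.

[2, 11]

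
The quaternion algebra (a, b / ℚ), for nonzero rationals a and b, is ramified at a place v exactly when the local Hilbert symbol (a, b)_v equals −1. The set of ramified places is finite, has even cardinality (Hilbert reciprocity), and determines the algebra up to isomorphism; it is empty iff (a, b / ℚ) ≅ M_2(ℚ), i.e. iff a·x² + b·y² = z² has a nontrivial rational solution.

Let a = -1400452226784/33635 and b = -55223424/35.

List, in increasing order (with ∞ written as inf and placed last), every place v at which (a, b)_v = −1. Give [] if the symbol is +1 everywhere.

(a, b) ≡ (-17290, -3990) mod (ℚ^×)²; places V = {2, 3, 5, 7, 13, 17, 19, 29, 31, ∞}.
(a,b)_∞: sgn(-17290)=−, sgn(-3990)=−, so -1.
(a,b)_3: α=6, u≡2; β=3, v≡2 (mod 3); (2|3)=-1, (2|3)=-1; sign (−1)^0·-1^3·-1^6 = -1.
(a,b)_5: α=-1, u≡3; β=-1, v≡3 (mod 5); (3|5)=-1, (3|5)=-1; sign (−1)^0·-1^-1·-1^-1 = +1.
(a,b)_17: α=2, u≡2; β=0, v≡5 (mod 17); (2|17)=+1, (5|17)=-1; sign (−1)^0·+1^0·-1^2 = +1.
(a,b)_13: α=1, u≡4; β=0, v≡12 (mod 13); (4|13)=+1, (12|13)=+1; sign (−1)^0·+1^0·+1^1 = +1.
(a,b)_2: α=5, β=7; u≡3, v≡5 (mod 8); ε(u)ε(v)=1·0, αω(v)=5·1, βω(u)=7·1; sum ≡ 0  ⇒  +1.
(a,b)_19: α=1, u≡18; β=1, v≡3 (mod 19); (18|19)=-1, (3|19)=-1; sign (−1)^1·-1^1·-1^1 = -1.
(a,b)_29: α=2, u≡22; β=2, v≡18 (mod 29); (22|29)=+1, (18|29)=-1; sign (−1)^0·+1^2·-1^2 = +1.
(a,b)_31: α=-2, u≡5; β=0, v≡25 (mod 31); (5|31)=+1, (25|31)=+1; sign (−1)^0·+1^0·+1^-2 = +1.
(a,b)_7: α=-1, u≡4; β=-1, v≡2 (mod 7); (4|7)=+1, (2|7)=+1; sign (−1)^1·+1^-1·+1^-1 = -1.
Ram(-17290, -3990) = {3, 7, 19, ∞}; no ℚ_3-point on the conic.

[3, 7, 19, inf]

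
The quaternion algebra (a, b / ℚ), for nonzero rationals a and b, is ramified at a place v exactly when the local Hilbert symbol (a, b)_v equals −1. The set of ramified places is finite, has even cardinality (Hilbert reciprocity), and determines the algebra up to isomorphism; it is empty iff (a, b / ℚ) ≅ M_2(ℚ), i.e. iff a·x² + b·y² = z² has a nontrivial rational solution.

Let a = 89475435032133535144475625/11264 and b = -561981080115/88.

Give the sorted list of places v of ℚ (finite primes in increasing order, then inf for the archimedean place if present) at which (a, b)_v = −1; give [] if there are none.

(a, b) ≡ (1771, -165889570) mod (ℚ^×)²; places V = {2, 3, 5, 7, 11, 13, 17, 19, 23, 29, ∞}.
(a,b)_19: α=2, u≡16; β=1, v≡8 (mod 19); (16|19)=+1, (8|19)=-1; sign (−1)^0·+1^1·-1^2 = +1.
(a,b)_2: α=-10, β=-3; u≡3, v≡7 (mod 8); ε(u)ε(v)=1·1, αω(v)=-10·0, βω(u)=-3·1; sum ≡ 0  ⇒  +1.
(a,b)_7: α=3, u≡1; β=3, v≡2 (mod 7); (1|7)=+1, (2|7)=+1; sign (−1)^1·+1^3·+1^3 = -1.
(a,b)_11: α=-1, u≡8; β=-1, v≡5 (mod 11); (8|11)=-1, (5|11)=+1; sign (−1)^1·-1^-1·+1^-1 = +1.
(a,b)_13: α=6, u≡1; β=2, v≡11 (mod 13); (1|13)=+1, (11|13)=-1; sign (−1)^0·+1^2·-1^6 = +1.
(a,b)_17: α=2, u≡3; β=1, v≡3 (mod 17); (3|17)=-1, (3|17)=-1; sign (−1)^0·-1^1·-1^2 = -1.
(a,b)_3: α=4, u≡1; β=2, v≡2 (mod 3); (1|3)=+1, (2|3)=-1; sign (−1)^0·+1^2·-1^4 = +1.
(a,b)_∞: sgn(1771)=+, sgn(-165889570)=−, so +1.
(a,b)_5: α=4, u≡4; β=1, v≡4 (mod 5); (4|5)=+1, (4|5)=+1; sign (−1)^0·+1^1·+1^4 = +1.
(a,b)_23: α=3, u≡6; β=1, v≡1 (mod 23); (6|23)=+1, (1|23)=+1; sign (−1)^1·+1^1·+1^3 = -1.
(a,b)_29: α=2, u≡2; β=1, v≡1 (mod 29); (2|29)=-1, (1|29)=+1; sign (−1)^0·-1^1·+1^2 = -1.
Ram(1771, -165889570) = {7, 17, 23, 29}; no ℚ_7-point on the conic.

[7, 17, 23, 29]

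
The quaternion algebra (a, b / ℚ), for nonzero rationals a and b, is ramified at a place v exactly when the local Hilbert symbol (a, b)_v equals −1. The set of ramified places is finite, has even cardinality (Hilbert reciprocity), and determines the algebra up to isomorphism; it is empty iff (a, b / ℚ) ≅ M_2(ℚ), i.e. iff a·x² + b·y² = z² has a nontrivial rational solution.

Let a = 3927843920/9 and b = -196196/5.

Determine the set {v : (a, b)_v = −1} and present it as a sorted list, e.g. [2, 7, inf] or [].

[7, 13]

Mod squares: a ≡ 5, b ≡ -5005. Check v ∈ {∞, 2, 3, 5, 7, 11, 13}.
v=∞: 5 > 0 and -5005 < 0  ⇒  (a,b)_∞ = +1.
v=2: v_2(a)=4, v_2(b)=2; units ≡ 5, 3 (mod 8); ε·ε+αω+βω = 0·1+4·1+2·1 ≡ 0  ⇒  (a,b)_2 = +1.
v=13: a=13^2·(≡8), b=13^1·(≡8) mod 13; (8|13)=-1, (8|13)=-1; (−1)^{2·1·6}·(-1)^1·(-1)^2 = -1.
v=3: a=3^-2·(≡2), b=3^0·(≡2) mod 3; (2|3)=-1, (2|3)=-1; (−1)^{-2·0·1}·(-1)^0·(-1)^-2 = +1.
v=11: a=11^2·(≡4), b=11^1·(≡10) mod 11; (4|11)=+1, (10|11)=-1; (−1)^{2·1·5}·(+1)^1·(-1)^2 = +1.
v=7: a=7^4·(≡3), b=7^3·(≡6) mod 7; (3|7)=-1, (6|7)=-1; (−1)^{4·3·3}·(-1)^3·(-1)^4 = -1.
v=5: a=5^1·(≡1), b=5^-1·(≡4) mod 5; (1|5)=+1, (4|5)=+1; (−1)^{1·-1·2}·(+1)^-1·(+1)^1 = +1.
|Ram(5, -5005)| = 2, even; anisotropic at {7, 13}.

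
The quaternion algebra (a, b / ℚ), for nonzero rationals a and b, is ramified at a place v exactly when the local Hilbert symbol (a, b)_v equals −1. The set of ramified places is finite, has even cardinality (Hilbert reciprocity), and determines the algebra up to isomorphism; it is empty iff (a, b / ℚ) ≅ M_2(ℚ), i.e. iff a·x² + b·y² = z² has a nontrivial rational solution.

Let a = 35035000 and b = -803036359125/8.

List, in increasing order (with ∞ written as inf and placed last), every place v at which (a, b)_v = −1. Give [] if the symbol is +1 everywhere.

[7, 13]

(a, b) ≡ (286, -2730) mod (ℚ^×)²; places V = {2, 3, 5, 7, 11, 13, ∞}.
(a,b)_7: α=2, u≡6; β=5, v≡4 (mod 7); (6|7)=-1, (4|7)=+1; sign (−1)^0·-1^5·+1^2 = -1.
(a,b)_2: α=3, β=-3; u≡7, v≡3 (mod 8); ε(u)ε(v)=1·1, αω(v)=3·1, βω(u)=-3·0; sum ≡ 0  ⇒  +1.
(a,b)_3: α=0, u≡1; β=5, v≡2 (mod 3); (1|3)=+1, (2|3)=-1; sign (−1)^0·+1^5·-1^0 = +1.
(a,b)_13: α=1, u≡9; β=1, v≡7 (mod 13); (9|13)=+1, (7|13)=-1; sign (−1)^0·+1^1·-1^1 = -1.
(a,b)_5: α=4, u≡1; β=3, v≡4 (mod 5); (1|5)=+1, (4|5)=+1; sign (−1)^0·+1^3·+1^4 = +1.
(a,b)_∞: sgn(286)=+, sgn(-2730)=−, so +1.
(a,b)_11: α=1, u≡5; β=2, v≡1 (mod 11); (5|11)=+1, (1|11)=+1; sign (−1)^0·+1^2·+1^1 = +1.
Ram(286, -2730) = {7, 13}; no ℚ_7-point on the conic.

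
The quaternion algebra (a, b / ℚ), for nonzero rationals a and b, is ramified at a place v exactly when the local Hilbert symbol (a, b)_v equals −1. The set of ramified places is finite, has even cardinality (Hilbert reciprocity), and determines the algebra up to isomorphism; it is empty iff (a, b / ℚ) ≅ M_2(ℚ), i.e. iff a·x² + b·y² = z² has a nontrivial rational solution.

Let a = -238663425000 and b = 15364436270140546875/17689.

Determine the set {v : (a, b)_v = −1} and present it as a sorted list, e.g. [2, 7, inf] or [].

[3, 7, 13, 17]

(a, b) ≡ (-2730, 12155) mod (ℚ^×)²; places V = {2, 3, 5, 7, 11, 13, 17, 19, ∞}.
(a,b)_5: α=5, u≡4; β=7, v≡1 (mod 5); (4|5)=+1, (1|5)=+1; sign (−1)^0·+1^7·+1^5 = +1.
(a,b)_2: α=3, β=0; u≡3, v≡3 (mod 8); ε(u)ε(v)=1·1, αω(v)=3·1, βω(u)=0·1; sum ≡ 0  ⇒  +1.
(a,b)_17: α=2, u≡14; β=3, v≡2 (mod 17); (14|17)=-1, (2|17)=+1; sign (−1)^0·-1^3·+1^2 = -1.
(a,b)_11: α=2, u≡4; β=3, v≡4 (mod 11); (4|11)=+1, (4|11)=+1; sign (−1)^0·+1^3·+1^2 = +1.
(a,b)_3: α=1, u≡2; β=4, v≡2 (mod 3); (2|3)=-1, (2|3)=-1; sign (−1)^0·-1^4·-1^1 = -1.
(a,b)_19: α=0, u≡5; β=-2, v≡18 (mod 19); (5|19)=+1, (18|19)=-1; sign (−1)^0·+1^-2·-1^0 = +1.
(a,b)_7: α=1, u≡1; β=-2, v≡5 (mod 7); (1|7)=+1, (5|7)=-1; sign (−1)^0·+1^-2·-1^1 = -1.
(a,b)_∞: sgn(-2730)=−, sgn(12155)=+, so +1.
(a,b)_13: α=1, u≡8; β=5, v≡4 (mod 13); (8|13)=-1, (4|13)=+1; sign (−1)^0·-1^5·+1^1 = -1.
|Ram(-2730, 12155)| = 4, even; anisotropic at {3, 7, 13, 17}.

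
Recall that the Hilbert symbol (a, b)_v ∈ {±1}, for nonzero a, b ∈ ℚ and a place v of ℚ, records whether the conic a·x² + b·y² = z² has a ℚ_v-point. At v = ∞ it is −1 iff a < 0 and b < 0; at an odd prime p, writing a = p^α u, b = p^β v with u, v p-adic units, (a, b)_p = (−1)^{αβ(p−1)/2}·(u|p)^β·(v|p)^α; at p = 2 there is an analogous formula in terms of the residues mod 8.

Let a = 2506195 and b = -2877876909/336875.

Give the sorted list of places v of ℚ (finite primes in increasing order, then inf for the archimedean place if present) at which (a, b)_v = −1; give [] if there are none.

(a, b) ≡ (2506195, -6919) mod (ℚ^×)²; places V = {2, 3, 5, 7, 11, 17, 19, 23, 31, 37, ∞}.
(a,b)_23: α=1, u≡14; β=2, v≡9 (mod 23); (14|23)=-1, (9|23)=+1; sign (−1)^0·-1^2·+1^1 = +1.
(a,b)_11: α=0, u≡10; β=-1, v≡5 (mod 11); (10|11)=-1, (5|11)=+1; sign (−1)^0·-1^-1·+1^0 = -1.
(a,b)_7: α=0, u≡6; β=-2, v≡2 (mod 7); (6|7)=-1, (2|7)=+1; sign (−1)^0·-1^-2·+1^0 = +1.
(a,b)_19: α=1, u≡7; β=0, v≡1 (mod 19); (7|19)=+1, (1|19)=+1; sign (−1)^0·+1^0·+1^1 = +1.
(a,b)_17: α=0, u≡4; β=1, v≡8 (mod 17); (4|17)=+1, (8|17)=+1; sign (−1)^0·+1^1·+1^0 = +1.
(a,b)_∞: sgn(2506195)=+, sgn(-6919)=−, so +1.
(a,b)_2: α=0, β=0; u≡3, v≡1 (mod 8); ε(u)ε(v)=1·0, αω(v)=0·0, βω(u)=0·1; sum ≡ 0  ⇒  +1.
(a,b)_31: α=1, u≡28; β=2, v≡19 (mod 31); (28|31)=+1, (19|31)=+1; sign (−1)^0·+1^2·+1^1 = +1.
(a,b)_37: α=1, u≡25; β=1, v≡13 (mod 37); (25|37)=+1, (13|37)=-1; sign (−1)^0·+1^1·-1^1 = -1.
(a,b)_3: α=0, u≡1; β=2, v≡2 (mod 3); (1|3)=+1, (2|3)=-1; sign (−1)^0·+1^2·-1^0 = +1.
(a,b)_5: α=1, u≡4; β=-4, v≡4 (mod 5); (4|5)=+1, (4|5)=+1; sign (−1)^0·+1^-4·+1^1 = +1.
(2506195, -6919 / ℚ) ramifies at {11, 37}: a division algebra.

[11, 37]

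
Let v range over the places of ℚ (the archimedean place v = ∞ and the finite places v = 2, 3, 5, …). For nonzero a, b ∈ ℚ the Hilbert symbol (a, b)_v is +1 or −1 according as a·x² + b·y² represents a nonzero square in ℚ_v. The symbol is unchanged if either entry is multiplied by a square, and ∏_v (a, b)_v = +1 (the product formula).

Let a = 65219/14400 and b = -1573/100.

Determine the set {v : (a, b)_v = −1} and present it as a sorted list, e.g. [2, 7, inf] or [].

[2, 13]

Mod squares: a ≡ 11, b ≡ -13. Check v ∈ {∞, 2, 3, 5, 7, 11, 13}.
v=2: v_2(a)=-6, v_2(b)=-2; units ≡ 3, 3 (mod 8); ε·ε+αω+βω = 1·1+-6·1+-2·1 ≡ 1  ⇒  (a,b)_2 = -1.
v=3: a=3^-2·(≡2), b=3^0·(≡2) mod 3; (2|3)=-1, (2|3)=-1; (−1)^{-2·0·1}·(-1)^0·(-1)^-2 = +1.
v=7: a=7^2·(≡1), b=7^0·(≡1) mod 7; (1|7)=+1, (1|7)=+1; (−1)^{2·0·3}·(+1)^0·(+1)^2 = +1.
v=5: a=5^-2·(≡4), b=5^-2·(≡3) mod 5; (4|5)=+1, (3|5)=-1; (−1)^{-2·-2·2}·(+1)^-2·(-1)^-2 = +1.
v=11: a=11^3·(≡5), b=11^2·(≡9) mod 11; (5|11)=+1, (9|11)=+1; (−1)^{3·2·5}·(+1)^2·(+1)^3 = +1.
v=13: a=13^0·(≡7), b=13^1·(≡1) mod 13; (7|13)=-1, (1|13)=+1; (−1)^{0·1·6}·(-1)^1·(+1)^0 = -1.
v=∞: 11 > 0 and -13 < 0  ⇒  (a,b)_∞ = +1.
Ram(11, -13) = {2, 13}; no ℚ_2-point on the conic.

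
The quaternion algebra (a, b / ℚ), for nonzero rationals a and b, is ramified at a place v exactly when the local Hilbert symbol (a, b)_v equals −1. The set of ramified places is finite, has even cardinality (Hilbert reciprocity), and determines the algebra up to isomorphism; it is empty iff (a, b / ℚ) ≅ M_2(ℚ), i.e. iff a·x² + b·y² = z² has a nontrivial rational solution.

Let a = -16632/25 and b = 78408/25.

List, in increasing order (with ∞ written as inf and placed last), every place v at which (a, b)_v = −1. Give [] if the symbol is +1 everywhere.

[3, 11]

(a, b) ≡ (-462, 2) mod (ℚ^×)²; places V = {2, 3, 5, 7, 11, ∞}.
(a,b)_7: α=1, u≡1; β=0, v≡2 (mod 7); (1|7)=+1, (2|7)=+1; sign (−1)^0·+1^0·+1^1 = +1.
(a,b)_11: α=1, u≡2; β=2, v≡7 (mod 11); (2|11)=-1, (7|11)=-1; sign (−1)^0·-1^2·-1^1 = -1.
(a,b)_2: α=3, β=3; u≡1, v≡1 (mod 8); ε(u)ε(v)=0·0, αω(v)=3·0, βω(u)=3·0; sum ≡ 0  ⇒  +1.
(a,b)_5: α=-2, u≡3; β=-2, v≡3 (mod 5); (3|5)=-1, (3|5)=-1; sign (−1)^0·-1^-2·-1^-2 = +1.
(a,b)_∞: sgn(-462)=−, sgn(2)=+, so +1.
(a,b)_3: α=3, u≡2; β=4, v≡2 (mod 3); (2|3)=-1, (2|3)=-1; sign (−1)^0·-1^4·-1^3 = -1.
(-462, 2 / ℚ) ramifies at {3, 11}: a division algebra.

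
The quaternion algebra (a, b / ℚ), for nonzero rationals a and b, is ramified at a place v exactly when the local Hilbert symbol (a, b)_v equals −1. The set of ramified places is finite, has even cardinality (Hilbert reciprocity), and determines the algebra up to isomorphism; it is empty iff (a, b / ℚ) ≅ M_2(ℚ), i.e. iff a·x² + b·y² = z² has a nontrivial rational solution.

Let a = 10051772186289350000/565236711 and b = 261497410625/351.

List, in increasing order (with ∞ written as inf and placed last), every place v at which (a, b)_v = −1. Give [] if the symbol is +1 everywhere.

[3, 5]

Mod squares: a ≡ 36465, b ≡ 663. Check v ∈ {∞, 2, 3, 5, 11, 13, 17, 19, 41, 47}.
v=∞: 36465 > 0 and 663 > 0  ⇒  (a,b)_∞ = +1.
v=47: a=47^-2·(≡22), b=47^0·(≡11) mod 47; (22|47)=-1, (11|47)=-1; (−1)^{-2·0·23}·(-1)^0·(-1)^-2 = +1.
v=13: a=13^-1·(≡10), b=13^-1·(≡9) mod 13; (10|13)=+1, (9|13)=+1; (−1)^{-1·-1·6}·(+1)^-1·(+1)^-1 = +1.
v=3: a=3^-9·(≡2), b=3^-3·(≡2) mod 3; (2|3)=-1, (2|3)=-1; (−1)^{-9·-3·1}·(-1)^-3·(-1)^-9 = -1.
v=11: a=11^7·(≡9), b=11^4·(≡9) mod 11; (9|11)=+1, (9|11)=+1; (−1)^{7·4·5}·(+1)^4·(+1)^7 = +1.
v=17: a=17^1·(≡6), b=17^1·(≡6) mod 17; (6|17)=-1, (6|17)=-1; (−1)^{1·1·8}·(-1)^1·(-1)^1 = +1.
v=2: v_2(a)=4, v_2(b)=0; units ≡ 1, 7 (mod 8); ε·ε+αω+βω = 0·1+4·0+0·0 ≡ 0  ⇒  (a,b)_2 = +1.
v=5: a=5^5·(≡2), b=5^4·(≡2) mod 5; (2|5)=-1, (2|5)=-1; (−1)^{5·4·2}·(-1)^4·(-1)^5 = -1.
v=19: a=19^2·(≡11), b=19^0·(≡6) mod 19; (11|19)=+1, (6|19)=+1; (−1)^{2·0·9}·(+1)^0·(+1)^2 = +1.
v=41: a=41^2·(≡8), b=41^2·(≡26) mod 41; (8|41)=+1, (26|41)=-1; (−1)^{2·2·20}·(+1)^2·(-1)^2 = +1.
|Ram(36465, 663)| = 2, even; anisotropic at {3, 5}.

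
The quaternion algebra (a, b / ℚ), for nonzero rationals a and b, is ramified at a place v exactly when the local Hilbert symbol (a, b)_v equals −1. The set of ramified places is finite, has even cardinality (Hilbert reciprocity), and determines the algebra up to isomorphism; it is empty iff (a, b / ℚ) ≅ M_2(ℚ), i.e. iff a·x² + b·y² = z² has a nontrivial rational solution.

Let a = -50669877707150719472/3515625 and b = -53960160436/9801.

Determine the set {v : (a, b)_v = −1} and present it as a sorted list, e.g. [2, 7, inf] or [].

[19, 23, 43, inf]

(a, b) ≡ (-23, -10621) mod (ℚ^×)²; places V = {2, 3, 5, 7, 11, 13, 19, 23, 31, 43, ∞}.
(a,b)_5: α=-8, u≡2; β=0, v≡4 (mod 5); (2|5)=-1, (4|5)=+1; sign (−1)^0·-1^0·+1^-8 = +1.
(a,b)_2: α=4, β=2; u≡1, v≡3 (mod 8); ε(u)ε(v)=0·1, αω(v)=4·1, βω(u)=2·0; sum ≡ 0  ⇒  +1.
(a,b)_3: α=-2, u≡1; β=-4, v≡2 (mod 3); (1|3)=+1, (2|3)=-1; sign (−1)^0·+1^-4·-1^-2 = +1.
(a,b)_∞: sgn(-23)=−, sgn(-10621)=−, so -1.
(a,b)_7: α=4, u≡5; β=4, v≡3 (mod 7); (5|7)=-1, (3|7)=-1; sign (−1)^0·-1^4·-1^4 = +1.
(a,b)_43: α=2, u≡39; β=1, v≡16 (mod 43); (39|43)=-1, (16|43)=+1; sign (−1)^0·-1^1·+1^2 = -1.
(a,b)_23: α=3, u≡10; β=2, v≡14 (mod 23); (10|23)=-1, (14|23)=-1; sign (−1)^0·-1^2·-1^3 = -1.
(a,b)_19: α=2, u≡12; β=1, v≡4 (mod 19); (12|19)=-1, (4|19)=+1; sign (−1)^0·-1^1·+1^2 = -1.
(a,b)_11: α=0, u≡6; β=-2, v≡4 (mod 11); (6|11)=-1, (4|11)=+1; sign (−1)^0·-1^-2·+1^0 = +1.
(a,b)_13: α=2, u≡1; β=1, v≡2 (mod 13); (1|13)=+1, (2|13)=-1; sign (−1)^0·+1^1·-1^2 = +1.
(a,b)_31: α=2, u≡1; β=0, v≡27 (mod 31); (1|31)=+1, (27|31)=-1; sign (−1)^0·+1^0·-1^2 = +1.
(-23, -10621 / ℚ) ramifies at {19, 23, 43, ∞}: a division algebra.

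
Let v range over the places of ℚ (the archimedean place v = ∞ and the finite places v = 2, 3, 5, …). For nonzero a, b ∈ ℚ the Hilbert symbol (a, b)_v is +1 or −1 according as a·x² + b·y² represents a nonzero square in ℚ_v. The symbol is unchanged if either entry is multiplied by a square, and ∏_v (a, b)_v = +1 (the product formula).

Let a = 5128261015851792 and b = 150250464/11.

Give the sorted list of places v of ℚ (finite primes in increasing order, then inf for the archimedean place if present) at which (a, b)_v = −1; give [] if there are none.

[7, 13]

Mod squares: a ≡ 273, b ≡ 154. Check v ∈ {∞, 2, 3, 7, 11, 13}.
v=7: a=7^7·(≡4), b=7^3·(≡4) mod 7; (4|7)=+1, (4|7)=+1; (−1)^{7·3·3}·(+1)^3·(+1)^7 = -1.
v=11: a=11^0·(≡5), b=11^-1·(≡1) mod 11; (5|11)=+1, (1|11)=+1; (−1)^{0·-1·5}·(+1)^-1·(+1)^0 = +1.
v=∞: 273 > 0 and 154 > 0  ⇒  (a,b)_∞ = +1.
v=2: v_2(a)=4, v_2(b)=5; units ≡ 1, 5 (mod 8); ε·ε+αω+βω = 0·0+4·1+5·0 ≡ 0  ⇒  (a,b)_2 = +1.
v=13: a=13^3·(≡6), b=13^2·(≡7) mod 13; (6|13)=-1, (7|13)=-1; (−1)^{3·2·6}·(-1)^2·(-1)^3 = -1.
v=3: a=3^11·(≡1), b=3^4·(≡1) mod 3; (1|3)=+1, (1|3)=+1; (−1)^{11·4·1}·(+1)^4·(+1)^11 = +1.
(273, 154 / ℚ) ramifies at {7, 13}: a division algebra.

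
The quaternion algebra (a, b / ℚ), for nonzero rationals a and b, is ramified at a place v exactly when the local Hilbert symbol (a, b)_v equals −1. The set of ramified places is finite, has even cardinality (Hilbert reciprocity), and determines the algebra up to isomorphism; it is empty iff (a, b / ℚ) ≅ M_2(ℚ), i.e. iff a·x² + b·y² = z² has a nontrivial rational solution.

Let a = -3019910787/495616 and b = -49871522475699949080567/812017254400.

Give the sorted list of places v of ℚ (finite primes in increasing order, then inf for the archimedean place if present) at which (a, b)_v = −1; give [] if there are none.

[17, 19, 23, inf]

(a, b) ≡ (-349163, -23) mod (ℚ^×)²; places V = {2, 3, 5, 7, 11, 17, 19, 23, 29, 31, 47, ∞}.
(a,b)_47: α=1, u≡44; β=2, v≡6 (mod 47); (44|47)=-1, (6|47)=+1; sign (−1)^0·-1^2·+1^1 = +1.
(a,b)_7: α=0, u≡1; β=8, v≡5 (mod 7); (1|7)=+1, (5|7)=-1; sign (−1)^0·+1^8·-1^0 = +1.
(a,b)_19: α=1, u≡3; β=0, v≡18 (mod 19); (3|19)=-1, (18|19)=-1; sign (−1)^0·-1^0·-1^1 = -1.
(a,b)_3: α=2, u≡1; β=6, v≡1 (mod 3); (1|3)=+1, (1|3)=+1; sign (−1)^0·+1^6·+1^2 = +1.
(a,b)_5: α=0, u≡3; β=-2, v≡3 (mod 5); (3|5)=-1, (3|5)=-1; sign (−1)^0·-1^-2·-1^0 = +1.
(a,b)_29: α=0, u≡11; β=2, v≡23 (mod 29); (11|29)=-1, (23|29)=+1; sign (−1)^0·-1^2·+1^0 = +1.
(a,b)_11: α=-2, u≡2; β=-2, v≡8 (mod 11); (2|11)=-1, (8|11)=-1; sign (−1)^0·-1^-2·-1^-2 = +1.
(a,b)_17: α=1, u≡11; β=2, v≡14 (mod 17); (11|17)=-1, (14|17)=-1; sign (−1)^0·-1^2·-1^1 = -1.
(a,b)_∞: sgn(-349163)=−, sgn(-23)=−, so -1.
(a,b)_2: α=-12, β=-28; u≡5, v≡1 (mod 8); ε(u)ε(v)=0·0, αω(v)=-12·0, βω(u)=-28·1; sum ≡ 0  ⇒  +1.
(a,b)_23: α=1, u≡21; β=1, v≡10 (mod 23); (21|23)=-1, (10|23)=-1; sign (−1)^1·-1^1·-1^1 = -1.
(a,b)_31: α=2, u≡23; β=2, v≡20 (mod 31); (23|31)=-1, (20|31)=+1; sign (−1)^0·-1^2·+1^2 = +1.
|Ram(-349163, -23)| = 4, even; anisotropic at {17, 19, 23, ∞}.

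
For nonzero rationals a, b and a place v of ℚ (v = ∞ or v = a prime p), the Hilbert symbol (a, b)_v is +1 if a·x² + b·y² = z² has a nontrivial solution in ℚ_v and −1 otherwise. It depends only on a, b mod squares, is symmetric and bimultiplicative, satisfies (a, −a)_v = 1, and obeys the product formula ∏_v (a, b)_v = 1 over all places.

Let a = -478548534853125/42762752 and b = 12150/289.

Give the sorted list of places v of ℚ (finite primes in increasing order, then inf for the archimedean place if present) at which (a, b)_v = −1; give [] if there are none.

[2, 11]

Mod squares: a ≡ -330, b ≡ 6. Check v ∈ {∞, 2, 3, 5, 11, 17, 29}.
v=11: a=11^1·(≡1), b=11^0·(≡2) mod 11; (1|11)=+1, (2|11)=-1; (−1)^{1·0·5}·(+1)^0·(-1)^1 = -1.
v=17: a=17^-4·(≡11), b=17^-2·(≡12) mod 17; (11|17)=-1, (12|17)=-1; (−1)^{-4·-2·8}·(-1)^-2·(-1)^-4 = +1.
v=29: a=29^4·(≡21), b=29^0·(≡1) mod 29; (21|29)=-1, (1|29)=+1; (−1)^{4·0·14}·(-1)^0·(+1)^4 = +1.
v=5: a=5^5·(≡1), b=5^2·(≡4) mod 5; (1|5)=+1, (4|5)=+1; (−1)^{5·2·2}·(+1)^2·(+1)^5 = +1.
v=3: a=3^9·(≡1), b=3^5·(≡2) mod 3; (1|3)=+1, (2|3)=-1; (−1)^{9·5·1}·(+1)^5·(-1)^9 = +1.
v=2: v_2(a)=-9, v_2(b)=1; units ≡ 3, 3 (mod 8); ε·ε+αω+βω = 1·1+-9·1+1·1 ≡ 1  ⇒  (a,b)_2 = -1.
v=∞: -330 < 0 and 6 > 0  ⇒  (a,b)_∞ = +1.
Ram(-330, 6) = {2, 11}; no ℚ_2-point on the conic.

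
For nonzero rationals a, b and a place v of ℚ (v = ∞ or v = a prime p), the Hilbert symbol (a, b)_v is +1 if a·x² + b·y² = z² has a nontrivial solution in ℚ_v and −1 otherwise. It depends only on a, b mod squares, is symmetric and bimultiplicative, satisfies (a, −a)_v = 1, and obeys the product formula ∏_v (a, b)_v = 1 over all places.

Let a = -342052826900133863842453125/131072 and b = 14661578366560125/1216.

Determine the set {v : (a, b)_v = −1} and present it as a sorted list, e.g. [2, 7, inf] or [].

[2, 11, 13, 19]

(a, b) ≡ (-20746, 95095) mod (ℚ^×)²; places V = {2, 3, 5, 7, 11, 13, 19, 23, 41, ∞}.
(a,b)_41: α=3, u≡14; β=2, v≡10 (mod 41); (14|41)=-1, (10|41)=+1; sign (−1)^0·-1^2·+1^3 = +1.
(a,b)_2: α=-17, β=-6; u≡3, v≡7 (mod 8); ε(u)ε(v)=1·1, αω(v)=-17·0, βω(u)=-6·1; sum ≡ 1  ⇒  -1.
(a,b)_23: α=3, u≡8; β=2, v≡1 (mod 23); (8|23)=+1, (1|23)=+1; sign (−1)^0·+1^2·+1^3 = +1.
(a,b)_19: α=2, u≡14; β=-1, v≡14 (mod 19); (14|19)=-1, (14|19)=-1; sign (−1)^0·-1^-1·-1^2 = -1.
(a,b)_7: α=2, u≡2; β=1, v≡6 (mod 7); (2|7)=+1, (6|7)=-1; sign (−1)^0·+1^1·-1^2 = +1.
(a,b)_5: α=6, u≡4; β=3, v≡1 (mod 5); (4|5)=+1, (1|5)=+1; sign (−1)^0·+1^3·+1^6 = +1.
(a,b)_13: α=2, u≡6; β=1, v≡9 (mod 13); (6|13)=-1, (9|13)=+1; sign (−1)^0·-1^1·+1^2 = -1.
(a,b)_∞: sgn(-20746)=−, sgn(95095)=+, so +1.
(a,b)_11: α=3, u≡7; β=5, v≡8 (mod 11); (7|11)=-1, (8|11)=-1; sign (−1)^1·-1^5·-1^3 = -1.
(a,b)_3: α=8, u≡2; β=2, v≡1 (mod 3); (2|3)=-1, (1|3)=+1; sign (−1)^0·-1^2·+1^8 = +1.
|Ram(-20746, 95095)| = 4, even; anisotropic at {2, 11, 13, 19}.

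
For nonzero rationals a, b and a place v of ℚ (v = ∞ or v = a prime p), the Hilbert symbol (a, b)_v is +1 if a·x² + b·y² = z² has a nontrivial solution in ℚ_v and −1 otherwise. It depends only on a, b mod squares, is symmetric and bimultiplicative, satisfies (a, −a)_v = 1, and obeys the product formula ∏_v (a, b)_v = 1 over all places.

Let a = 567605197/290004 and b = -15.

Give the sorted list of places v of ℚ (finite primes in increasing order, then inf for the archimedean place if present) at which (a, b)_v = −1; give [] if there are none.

[5, 11, 13, 29]

(a, b) ≡ (211497, -15) mod (ℚ^×)²; places V = {2, 3, 5, 11, 13, 17, 29, 37, ∞}.
(a,b)_17: α=1, u≡14; β=0, v≡2 (mod 17); (14|17)=-1, (2|17)=+1; sign (−1)^0·-1^0·+1^1 = +1.
(a,b)_11: α=-1, u≡2; β=0, v≡7 (mod 11); (2|11)=-1, (7|11)=-1; sign (−1)^0·-1^0·-1^-1 = -1.
(a,b)_5: α=0, u≡3; β=1, v≡2 (mod 5); (3|5)=-1, (2|5)=-1; sign (−1)^0·-1^1·-1^0 = -1.
(a,b)_29: α=3, u≡11; β=0, v≡14 (mod 29); (11|29)=-1, (14|29)=-1; sign (−1)^0·-1^0·-1^3 = -1.
(a,b)_13: α=-3, u≡8; β=0, v≡11 (mod 13); (8|13)=-1, (11|13)=-1; sign (−1)^0·-1^0·-1^-3 = -1.
(a,b)_∞: sgn(211497)=+, sgn(-15)=−, so +1.
(a,b)_2: α=-2, β=0; u≡1, v≡1 (mod 8); ε(u)ε(v)=0·0, αω(v)=-2·0, βω(u)=0·0; sum ≡ 0  ⇒  +1.
(a,b)_37: α=2, u≡23; β=0, v≡22 (mod 37); (23|37)=-1, (22|37)=-1; sign (−1)^0·-1^0·-1^2 = +1.
(a,b)_3: α=-1, u≡2; β=1, v≡1 (mod 3); (2|3)=-1, (1|3)=+1; sign (−1)^1·-1^1·+1^-1 = +1.
(211497, -15 / ℚ) ramifies at {5, 11, 13, 29}: a division algebra.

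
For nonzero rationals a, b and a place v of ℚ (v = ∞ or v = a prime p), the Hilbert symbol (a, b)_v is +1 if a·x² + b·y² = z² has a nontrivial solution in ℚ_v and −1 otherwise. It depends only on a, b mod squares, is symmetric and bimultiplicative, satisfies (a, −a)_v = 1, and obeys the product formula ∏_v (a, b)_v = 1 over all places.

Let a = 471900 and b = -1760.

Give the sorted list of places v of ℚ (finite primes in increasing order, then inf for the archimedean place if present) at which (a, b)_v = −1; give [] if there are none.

(a, b) ≡ (39, -110) mod (ℚ^×)²; places V = {2, 3, 5, 11, 13, ∞}.
(a,b)_2: α=2, β=5; u≡7, v≡1 (mod 8); ε(u)ε(v)=1·0, αω(v)=2·0, βω(u)=5·0; sum ≡ 0  ⇒  +1.
(a,b)_13: α=1, u≡4; β=0, v≡8 (mod 13); (4|13)=+1, (8|13)=-1; sign (−1)^0·+1^0·-1^1 = -1.
(a,b)_3: α=1, u≡1; β=0, v≡1 (mod 3); (1|3)=+1, (1|3)=+1; sign (−1)^0·+1^0·+1^1 = +1.
(a,b)_5: α=2, u≡1; β=1, v≡3 (mod 5); (1|5)=+1, (3|5)=-1; sign (−1)^0·+1^1·-1^2 = +1.
(a,b)_11: α=2, u≡6; β=1, v≡5 (mod 11); (6|11)=-1, (5|11)=+1; sign (−1)^0·-1^1·+1^2 = -1.
(a,b)_∞: sgn(39)=+, sgn(-110)=−, so +1.
|Ram(39, -110)| = 2, even; anisotropic at {11, 13}.

[11, 13]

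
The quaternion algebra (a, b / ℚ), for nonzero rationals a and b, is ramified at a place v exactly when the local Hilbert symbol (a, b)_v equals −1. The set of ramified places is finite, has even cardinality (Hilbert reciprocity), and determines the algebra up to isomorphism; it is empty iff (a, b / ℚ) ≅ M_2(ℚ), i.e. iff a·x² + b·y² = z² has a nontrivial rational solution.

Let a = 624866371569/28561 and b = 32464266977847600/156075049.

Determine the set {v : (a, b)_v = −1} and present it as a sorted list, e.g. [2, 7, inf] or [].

(a, b) ≡ (41, 731) mod (ℚ^×)²; places V = {2, 3, 5, 7, 11, 13, 17, 29, 31, 41, 43, ∞}.
(a,b)_2: α=0, β=4; u≡1, v≡3 (mod 8); ε(u)ε(v)=0·1, αω(v)=0·1, βω(u)=4·0; sum ≡ 0  ⇒  +1.
(a,b)_41: α=1, u≡10; β=2, v≡24 (mod 41); (10|41)=+1, (24|41)=-1; sign (−1)^0·+1^2·-1^1 = -1.
(a,b)_7: α=0, u≡6; β=2, v≡6 (mod 7); (6|7)=-1, (6|7)=-1; sign (−1)^0·-1^2·-1^0 = +1.
(a,b)_13: α=-4, u≡11; β=-2, v≡12 (mod 13); (11|13)=-1, (12|13)=+1; sign (−1)^0·-1^-2·+1^-4 = +1.
(a,b)_31: α=0, u≡28; β=-4, v≡7 (mod 31); (28|31)=+1, (7|31)=+1; sign (−1)^0·+1^-4·+1^0 = +1.
(a,b)_29: α=2, u≡8; β=0, v≡20 (mod 29); (8|29)=-1, (20|29)=+1; sign (−1)^0·-1^0·+1^2 = +1.
(a,b)_17: α=0, u≡7; β=1, v≡2 (mod 17); (7|17)=-1, (2|17)=+1; sign (−1)^0·-1^1·+1^0 = -1.
(a,b)_5: α=0, u≡4; β=2, v≡1 (mod 5); (4|5)=+1, (1|5)=+1; sign (−1)^0·+1^2·+1^0 = +1.
(a,b)_11: α=2, u≡10; β=0, v≡3 (mod 11); (10|11)=-1, (3|11)=+1; sign (−1)^0·-1^0·+1^2 = +1.
(a,b)_3: α=4, u≡2; β=6, v≡2 (mod 3); (2|3)=-1, (2|3)=-1; sign (−1)^0·-1^6·-1^4 = +1.
(a,b)_43: α=2, u≡16; β=3, v≡1 (mod 43); (16|43)=+1, (1|43)=+1; sign (−1)^0·+1^3·+1^2 = +1.
(a,b)_∞: sgn(41)=+, sgn(731)=+, so +1.
|Ram(41, 731)| = 2, even; anisotropic at {17, 41}.

[17, 41]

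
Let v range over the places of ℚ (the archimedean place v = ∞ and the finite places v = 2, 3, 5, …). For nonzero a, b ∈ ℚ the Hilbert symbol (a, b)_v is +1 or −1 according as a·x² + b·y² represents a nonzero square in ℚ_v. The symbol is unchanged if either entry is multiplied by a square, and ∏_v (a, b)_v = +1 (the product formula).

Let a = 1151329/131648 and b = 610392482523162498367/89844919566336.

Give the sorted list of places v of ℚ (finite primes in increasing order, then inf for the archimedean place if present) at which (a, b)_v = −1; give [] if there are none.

[17, 29, 31, 41]

Mod squares: a ≡ 17, b ≡ 479167. Check v ∈ {∞, 2, 3, 11, 13, 17, 29, 31, 37, 41}.
v=∞: 17 > 0 and 479167 > 0  ⇒  (a,b)_∞ = +1.
v=31: a=31^0·(≡15), b=31^3·(≡4) mod 31; (15|31)=-1, (4|31)=+1; (−1)^{0·3·15}·(-1)^3·(+1)^0 = -1.
v=3: a=3^0·(≡2), b=3^-4·(≡1) mod 3; (2|3)=-1, (1|3)=+1; (−1)^{0·-4·1}·(-1)^-4·(+1)^0 = +1.
v=17: a=17^-1·(≡8), b=17^-2·(≡10) mod 17; (8|17)=+1, (10|17)=-1; (−1)^{-1·-2·8}·(+1)^-2·(-1)^-1 = -1.
v=13: a=13^0·(≡1), b=13^1·(≡10) mod 13; (1|13)=+1, (10|13)=+1; (−1)^{0·1·6}·(+1)^1·(+1)^0 = +1.
v=2: v_2(a)=-6, v_2(b)=-18; units ≡ 1, 7 (mod 8); ε·ε+αω+βω = 0·1+-6·0+-18·0 ≡ 0  ⇒  (a,b)_2 = +1.
v=11: a=11^-2·(≡8), b=11^-4·(≡7) mod 11; (8|11)=-1, (7|11)=-1; (−1)^{-2·-4·5}·(-1)^-4·(-1)^-2 = +1.
v=41: a=41^0·(≡11), b=41^1·(≡37) mod 41; (11|41)=-1, (37|41)=+1; (−1)^{0·1·20}·(-1)^1·(+1)^0 = -1.
v=37: a=37^2·(≡32), b=37^4·(≡14) mod 37; (32|37)=-1, (14|37)=-1; (−1)^{2·4·18}·(-1)^4·(-1)^2 = +1.
v=29: a=29^2·(≡14), b=29^5·(≡1) mod 29; (14|29)=-1, (1|29)=+1; (−1)^{2·5·14}·(-1)^5·(+1)^2 = -1.
(17, 479167 / ℚ) ramifies at {17, 29, 31, 41}: a division algebra.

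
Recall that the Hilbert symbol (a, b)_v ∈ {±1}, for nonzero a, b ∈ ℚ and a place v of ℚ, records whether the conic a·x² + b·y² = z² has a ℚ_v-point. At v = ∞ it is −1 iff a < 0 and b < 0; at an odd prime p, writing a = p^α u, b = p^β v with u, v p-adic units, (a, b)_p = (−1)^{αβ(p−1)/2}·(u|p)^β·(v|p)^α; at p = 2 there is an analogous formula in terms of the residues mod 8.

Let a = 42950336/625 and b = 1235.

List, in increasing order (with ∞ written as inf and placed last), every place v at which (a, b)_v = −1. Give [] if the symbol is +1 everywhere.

[2, 13]

Mod squares: a ≡ 11, b ≡ 1235. Check v ∈ {∞, 2, 5, 11, 13, 19}.
v=2: v_2(a)=6, v_2(b)=0; units ≡ 3, 3 (mod 8); ε·ε+αω+βω = 1·1+6·1+0·1 ≡ 1  ⇒  (a,b)_2 = -1.
v=13: a=13^2·(≡7), b=13^1·(≡4) mod 13; (7|13)=-1, (4|13)=+1; (−1)^{2·1·6}·(-1)^1·(+1)^2 = -1.
v=5: a=5^-4·(≡1), b=5^1·(≡2) mod 5; (1|5)=+1, (2|5)=-1; (−1)^{-4·1·2}·(+1)^1·(-1)^-4 = +1.
v=11: a=11^1·(≡3), b=11^0·(≡3) mod 11; (3|11)=+1, (3|11)=+1; (−1)^{1·0·5}·(+1)^0·(+1)^1 = +1.
v=∞: 11 > 0 and 1235 > 0  ⇒  (a,b)_∞ = +1.
v=19: a=19^2·(≡1), b=19^1·(≡8) mod 19; (1|19)=+1, (8|19)=-1; (−1)^{2·1·9}·(+1)^1·(-1)^2 = +1.
Ram(11, 1235) = {2, 13}; no ℚ_2-point on the conic.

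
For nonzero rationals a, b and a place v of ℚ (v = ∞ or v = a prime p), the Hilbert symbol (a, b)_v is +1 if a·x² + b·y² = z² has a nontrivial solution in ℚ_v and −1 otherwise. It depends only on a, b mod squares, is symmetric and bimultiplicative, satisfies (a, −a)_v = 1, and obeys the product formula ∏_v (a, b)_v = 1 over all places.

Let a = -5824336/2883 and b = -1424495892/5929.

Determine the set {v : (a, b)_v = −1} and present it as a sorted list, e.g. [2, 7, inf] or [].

[3, inf]

(a, b) ≡ (-22287, -1173) mod (ℚ^×)²; places V = {2, 3, 7, 11, 17, 19, 23, 29, 31, ∞}.
(a,b)_3: α=-1, u≡2; β=1, v≡2 (mod 3); (2|3)=-1, (2|3)=-1; sign (−1)^1·-1^1·-1^-1 = -1.
(a,b)_11: α=0, u≡10; β=-2, v≡1 (mod 11); (10|11)=-1, (1|11)=+1; sign (−1)^0·-1^-2·+1^0 = +1.
(a,b)_19: α=1, u≡11; β=2, v≡5 (mod 19); (11|19)=+1, (5|19)=+1; sign (−1)^0·+1^2·+1^1 = +1.
(a,b)_29: α=0, u≡2; β=2, v≡6 (mod 29); (2|29)=-1, (6|29)=+1; sign (−1)^0·-1^2·+1^0 = +1.
(a,b)_2: α=4, β=2; u≡1, v≡3 (mod 8); ε(u)ε(v)=0·1, αω(v)=4·1, βω(u)=2·0; sum ≡ 0  ⇒  +1.
(a,b)_31: α=-2, u≡2; β=0, v≡14 (mod 31); (2|31)=+1, (14|31)=+1; sign (−1)^0·+1^0·+1^-2 = +1.
(a,b)_7: α=2, u≡4; β=-2, v≡3 (mod 7); (4|7)=+1, (3|7)=-1; sign (−1)^0·+1^-2·-1^2 = +1.
(a,b)_17: α=1, u≡1; β=1, v≡15 (mod 17); (1|17)=+1, (15|17)=+1; sign (−1)^0·+1^1·+1^1 = +1.
(a,b)_∞: sgn(-22287)=−, sgn(-1173)=−, so -1.
(a,b)_23: α=1, u≡17; β=1, v≡4 (mod 23); (17|23)=-1, (4|23)=+1; sign (−1)^1·-1^1·+1^1 = +1.
(-22287, -1173 / ℚ) ramifies at {3, ∞}: a division algebra.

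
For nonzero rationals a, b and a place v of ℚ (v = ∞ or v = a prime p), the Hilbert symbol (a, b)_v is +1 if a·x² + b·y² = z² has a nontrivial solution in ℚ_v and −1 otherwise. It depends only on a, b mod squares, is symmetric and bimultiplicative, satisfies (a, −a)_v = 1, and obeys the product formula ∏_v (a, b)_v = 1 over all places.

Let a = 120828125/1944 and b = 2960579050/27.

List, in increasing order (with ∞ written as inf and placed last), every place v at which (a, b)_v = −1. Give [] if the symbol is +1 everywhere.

[2, 3, 11, 19, 31, 37]

Mod squares: a ≡ 46398, b ≡ 984126. Check v ∈ {∞, 2, 3, 5, 11, 13, 19, 31, 37}.
v=37: a=37^1·(≡28), b=37^1·(≡18) mod 37; (28|37)=+1, (18|37)=-1; (−1)^{1·1·18}·(+1)^1·(-1)^1 = -1.
v=13: a=13^0·(≡4), b=13^1·(≡3) mod 13; (4|13)=+1, (3|13)=+1; (−1)^{0·1·6}·(+1)^1·(+1)^0 = +1.
v=31: a=31^0·(≡26), b=31^1·(≡20) mod 31; (26|31)=-1, (20|31)=+1; (−1)^{0·1·15}·(-1)^1·(+1)^0 = -1.
v=19: a=19^1·(≡3), b=19^2·(≡10) mod 19; (3|19)=-1, (10|19)=-1; (−1)^{1·2·9}·(-1)^2·(-1)^1 = -1.
v=5: a=5^6·(≡2), b=5^2·(≡1) mod 5; (2|5)=-1, (1|5)=+1; (−1)^{6·2·2}·(-1)^2·(+1)^6 = +1.
v=11: a=11^1·(≡9), b=11^1·(≡1) mod 11; (9|11)=+1, (1|11)=+1; (−1)^{1·1·5}·(+1)^1·(+1)^1 = -1.
v=2: v_2(a)=-3, v_2(b)=1; units ≡ 7, 7 (mod 8); ε·ε+αω+βω = 1·1+-3·0+1·0 ≡ 1  ⇒  (a,b)_2 = -1.
v=∞: 46398 > 0 and 984126 > 0  ⇒  (a,b)_∞ = +1.
v=3: a=3^-5·(≡1), b=3^-3·(≡1) mod 3; (1|3)=+1, (1|3)=+1; (−1)^{-5·-3·1}·(+1)^-3·(+1)^-5 = -1.
|Ram(46398, 984126)| = 6, even; anisotropic at {2, 3, 11, 19, 31, 37}.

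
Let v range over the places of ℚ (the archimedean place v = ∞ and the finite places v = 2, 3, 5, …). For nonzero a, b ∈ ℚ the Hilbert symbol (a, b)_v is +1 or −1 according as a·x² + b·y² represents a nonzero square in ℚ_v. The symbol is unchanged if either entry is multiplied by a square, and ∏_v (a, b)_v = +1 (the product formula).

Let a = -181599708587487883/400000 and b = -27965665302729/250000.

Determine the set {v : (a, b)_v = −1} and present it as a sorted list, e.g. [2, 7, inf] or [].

[3, inf]

Mod squares: a ≡ -6670, b ≡ -609. Check v ∈ {∞, 2, 3, 5, 7, 11, 23, 29}.
v=5: a=5^-5·(≡4), b=5^-6·(≡1) mod 5; (4|5)=+1, (1|5)=+1; (−1)^{-5·-6·2}·(+1)^-6·(+1)^-5 = +1.
v=29: a=29^1·(≡19), b=29^1·(≡11) mod 29; (19|29)=-1, (11|29)=-1; (−1)^{1·1·14}·(-1)^1·(-1)^1 = +1.
v=3: a=3^0·(≡2), b=3^1·(≡1) mod 3; (2|3)=-1, (1|3)=+1; (−1)^{0·1·1}·(-1)^1·(+1)^0 = -1.
v=23: a=23^3·(≡4), b=23^2·(≡9) mod 23; (4|23)=+1, (9|23)=+1; (−1)^{3·2·11}·(+1)^2·(+1)^3 = +1.
v=11: a=11^8·(≡8), b=11^6·(≡8) mod 11; (8|11)=-1, (8|11)=-1; (−1)^{8·6·5}·(-1)^6·(-1)^8 = +1.
v=7: a=7^4·(≡2), b=7^3·(≡1) mod 7; (2|7)=+1, (1|7)=+1; (−1)^{4·3·3}·(+1)^3·(+1)^4 = +1.
v=∞: -6670 < 0 and -609 < 0  ⇒  (a,b)_∞ = -1.
v=2: v_2(a)=-7, v_2(b)=-4; units ≡ 1, 7 (mod 8); ε·ε+αω+βω = 0·1+-7·0+-4·0 ≡ 0  ⇒  (a,b)_2 = +1.
(-6670, -609 / ℚ) ramifies at {3, ∞}: a division algebra.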